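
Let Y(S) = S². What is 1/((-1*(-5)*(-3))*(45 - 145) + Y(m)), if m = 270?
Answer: 1/74400 ≈ 1.3441e-5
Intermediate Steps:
1/((-1*(-5)*(-3))*(45 - 145) + Y(m)) = 1/((-1*(-5)*(-3))*(45 - 145) + 270²) = 1/((5*(-3))*(-100) + 72900) = 1/(-15*(-100) + 72900) = 1/(1500 + 72900) = 1/74400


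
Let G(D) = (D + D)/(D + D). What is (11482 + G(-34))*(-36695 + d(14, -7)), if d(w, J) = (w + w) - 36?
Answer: -421460549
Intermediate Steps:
G(D) = 1 (G(D) = (2*D)/((2*D)) = (2*D)*(1/(2*D)) = 1)
d(w, J) = -36 + 2*w (d(w, J) = 2*w - 36 = -36 + 2*w)
(11482 + G(-34))*(-36695 + d(14, -7)) = (11482 + 1)*(-36695 + (-36 + 2*14)) = 11483*(-36695 + (-36 + 28)) = 11483*(-36695 - 8) = 11483*(-36703) = -421460549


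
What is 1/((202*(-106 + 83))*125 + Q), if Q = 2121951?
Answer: 1/1541201 ≈ 6.4884e-7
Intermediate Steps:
1/((202*(-106 + 83))*125 + Q) = 1/((202*(-106 + 83))*125 + 2121951) = 1/((202*(-23))*125 + 2121951) = 1/(-4646*125 + 2121951) = 1/(-580750 + 2121951) = 1/1541201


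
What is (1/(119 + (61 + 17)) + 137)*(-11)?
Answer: -296890/197 ≈ -1507.1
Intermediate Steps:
(1/(119 + (61 + 17)) + 137)*(-11) = (1/(119 + 78) + 137)*(-11) = (1/197 + 137)*(-11) = (26990/197)*(-11) = -296890/197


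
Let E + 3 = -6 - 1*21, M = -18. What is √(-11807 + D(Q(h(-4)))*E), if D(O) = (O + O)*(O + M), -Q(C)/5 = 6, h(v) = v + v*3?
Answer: I*√98207 ≈ 313.38*I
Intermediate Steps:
E = -30 (E = -3 + (-6 - 1*21) = -3 + (-6 - 21) = -3 - 27 = -30)
h(v) = 4*v (h(v) = v + 3*v = 4*v)
Q(C) = -30 (Q(C) = -5*6 = -30)
D(O) = 2*O*(-18 + O) (D(O) = (O + O)*(O - 18) = (2*O)*(-18 + O) = 2*O*(-18 + O))
√(-11807 + D(Q(h(-4)))*E) = √(-11807 + (2*(-30)*(-18 - 30))*(-30)) = √(-11807 + (2*(-30)*(-48))*(-30)) = √(-11807 + 2880*(-30)) = √(-11807 - 86400) = √(-98207) = I*√98207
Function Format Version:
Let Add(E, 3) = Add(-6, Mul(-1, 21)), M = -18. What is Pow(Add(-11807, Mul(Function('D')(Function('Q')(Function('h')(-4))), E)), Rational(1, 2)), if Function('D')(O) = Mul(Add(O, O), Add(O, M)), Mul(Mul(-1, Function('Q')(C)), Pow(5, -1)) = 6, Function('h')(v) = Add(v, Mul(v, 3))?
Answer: Mul(I, Pow(98207, Rational(1, 2))) ≈ Mul(313.38, I)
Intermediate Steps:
E = -30 (E = Add(-3, Add(-6, Mul(-1, 21))) = Add(-3, Add(-6, -21)) = Add(-3, -27) = -30)
Function('h')(v) = Mul(4, v) (Function('h')(v) = Add(v, Mul(3, v)) = Mul(4, v))
Function('Q')(C) = -30 (Function('Q')(C) = Mul(-5, 6) = -30)
Function('D')(O) = Mul(2, O, Add(-18, O)) (Function('D')(O) = Mul(Add(O, O), Add(O, -18)) = Mul(Mul(2, O), Add(-18, O)) = Mul(2, O, Add(-18, O)))
Pow(Add(-11807, Mul(Function('D')(Function('Q')(Function('h')(-4))), E)), Rational(1, 2)) = Pow(Add(-11807, Mul(Mul(2, -30, Add(-18, -30)), -30)), Rational(1, 2)) = Pow(Add(-11807, Mul(Mul(2, -30, -48), -30)), Rational(1, 2)) = Pow(Add(-11807, Mul(2880, -30)), Rational(1, 2)) = Pow(Add(-11807, -86400), Rational(1, 2)) = Pow(-98207, Rational(1, 2)) = Mul(I, Pow(98207, Rational(1, 2)))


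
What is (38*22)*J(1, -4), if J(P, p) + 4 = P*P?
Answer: -2508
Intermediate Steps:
J(P, p) = -4 + P² (J(P, p) = -4 + P*P = -4 + P²)
(38*22)*J(1, -4) = (38*22)*(-4 + 1²) = 836*(-4 + 1) = 836*(-3) = -2508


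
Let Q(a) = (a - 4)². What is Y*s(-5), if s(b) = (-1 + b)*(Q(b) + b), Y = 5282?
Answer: -2408592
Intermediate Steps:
Q(a) = (-4 + a)²
s(b) = (-1 + b)*(b + (-4 + b)²) (s(b) = (-1 + b)*((-4 + b)² + b) = (-1 + b)*(b + (-4 + b)²))
Y*s(-5) = 5282*(-16 + (-5)³ - 8*(-5)² + 23*(-5)) = 5282*(-16 - 125 - 8*25 - 115) = 5282*(-16 - 125 - 200 - 115) = 5282*(-456) = -2408592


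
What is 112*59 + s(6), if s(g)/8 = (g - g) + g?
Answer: 6656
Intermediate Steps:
s(g) = 8*g (s(g) = 8*((g - g) + g) = 8*(0 + g) = 8*g)
112*59 + s(6) = 112*59 + 8*6 = 6608 + 48 = 6656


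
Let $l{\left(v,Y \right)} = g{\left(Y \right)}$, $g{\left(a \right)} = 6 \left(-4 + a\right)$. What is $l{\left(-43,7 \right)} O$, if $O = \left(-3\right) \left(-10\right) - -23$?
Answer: $954$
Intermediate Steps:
$g{\left(a \right)} = -24 + 6 a$
$l{\left(v,Y \right)} = -24 + 6 Y$
$O = 53$ ($O = 30 + 23 = 53$)
$l{\left(-43,7 \right)} O = \left(-24 + 6 \cdot 7\right) 53 = \left(-24 + 42\right) 53 = 18 \cdot 53 = 954$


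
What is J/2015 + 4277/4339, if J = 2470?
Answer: 297469/134509 ≈ 2.2115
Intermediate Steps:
J/2015 + 4277/4339 = 2470/2015 + 4277/4339 = 2470*(1/2015) + 4277*(1/4339) = 38/31 + 4277/4339 = 297469/134509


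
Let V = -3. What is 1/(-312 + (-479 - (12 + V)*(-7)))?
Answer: -1/728 ≈ -0.0013736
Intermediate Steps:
1/(-312 + (-479 - (12 + V)*(-7))) = 1/(-312 + (-479 - (12 - 3)*(-7))) = 1/(-312 + (-479 - 9*(-7))) = 1/(-312 + (-479 - 1*(-63))) = 1/(-312 + (-479 + 63)) = 1/(-312 - 416) = 1/(-728) = -1/728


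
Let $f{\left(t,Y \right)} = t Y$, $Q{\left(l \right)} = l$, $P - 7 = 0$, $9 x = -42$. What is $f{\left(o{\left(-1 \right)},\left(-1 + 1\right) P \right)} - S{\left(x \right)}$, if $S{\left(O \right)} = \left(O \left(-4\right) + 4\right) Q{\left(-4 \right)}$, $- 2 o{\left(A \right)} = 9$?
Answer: $\frac{272}{3} \approx 90.667$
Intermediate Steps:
$x = - \frac{14}{3}$ ($x = \frac{1}{9} \left(-42\right) = - \frac{14}{3} \approx -4.6667$)
$P = 7$ ($P = 7 + 0 = 7$)
$o{\left(A \right)} = - \frac{9}{2}$ ($o{\left(A \right)} = \left(- \frac{1}{2}\right) 9 = - \frac{9}{2}$)
$S{\left(O \right)} = -16 + 16 O$ ($S{\left(O \right)} = \left(O \left(-4\right) + 4\right) \left(-4\right) = \left(- 4 O + 4\right) \left(-4\right) = \left(4 - 4 O\right) \left(-4\right) = -16 + 16 O$)
$f{\left(t,Y \right)} = Y t$
$f{\left(o{\left(-1 \right)},\left(-1 + 1\right) P \right)} - S{\left(x \right)} = \left(-1 + 1\right) 7 \left(- \frac{9}{2}\right) - \left(-16 + 16 \left(- \frac{14}{3}\right)\right) = 0 \cdot 7 \left(- \frac{9}{2}\right) - \left(-16 - \frac{224}{3}\right) = 0 \left(- \frac{9}{2}\right) - - \frac{272}{3} = 0 + \frac{272}{3} = \frac{272}{3}$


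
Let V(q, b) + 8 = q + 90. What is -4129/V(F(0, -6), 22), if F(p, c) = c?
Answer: -4129/76 ≈ -54.329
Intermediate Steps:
V(q, b) = 82 + q (V(q, b) = -8 + (q + 90) = -8 + (90 + q) = 82 + q)
-4129/V(F(0, -6), 22) = -4129/(82 - 6) = -4129/76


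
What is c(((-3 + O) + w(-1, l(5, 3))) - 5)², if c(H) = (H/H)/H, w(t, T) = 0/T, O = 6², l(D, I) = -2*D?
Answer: 1/784 ≈ 0.0012755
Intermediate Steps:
O = 36
w(t, T) = 0
c(H) = 1/H
c(((-3 + O) + w(-1, l(5, 3))) - 5)² = (1/(((-3 + 36) + 0) - 5))² = (1/((33 + 0) - 5))² = (1/(33 - 5))² = (1/28)² = 1/784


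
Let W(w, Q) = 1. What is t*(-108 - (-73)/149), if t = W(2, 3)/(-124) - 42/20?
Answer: 20936833/92380 ≈ 226.64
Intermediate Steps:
t = -1307/620 (t = 1/(-124) - 42/20 = 1*(-1/124) - 42*1/20 = -1/124 - 21/10 = -1307/620 ≈ -2.1081)
t*(-108 - (-73)/149) = -1307*(-108 - (-73)/149)/620 = -1307*(-108 - 1*(-73/149))/620 = -1307*(-108 + 73/149)/620 = -1307/620*(-16019/149) = 20936833/92380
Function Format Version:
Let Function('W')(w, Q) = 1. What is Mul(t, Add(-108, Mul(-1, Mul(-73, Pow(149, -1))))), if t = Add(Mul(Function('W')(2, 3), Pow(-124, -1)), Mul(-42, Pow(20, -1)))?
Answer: Rational(20936833, 92380) ≈ 226.64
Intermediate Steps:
t = Rational(-1307, 620) (t = Add(Mul(1, Pow(-124, -1)), Mul(-42, Pow(20, -1))) = Add(Mul(1, Rational(-1, 124)), Mul(-42, Rational(1, 20))) = Add(Rational(-1, 124), Rational(-21, 10)) = Rational(-1307, 620) ≈ -2.1081)
Mul(t, Add(-108, Mul(-1, Mul(-73, Pow(149, -1))))) = Mul(Rational(-1307, 620), Add(-108, Mul(-1, Mul(-73, Pow(149, -1))))) = Mul(Rational(-1307, 620), Add(-108, Mul(-1, Mul(-73, Rational(1, 149))))) = Mul(Rational(-1307, 620), Add(-108, Mul(-1, Rational(-73, 149)))) = Mul(Rational(-1307, 620), Add(-108, Rational(73, 149))) = Mul(Rational(-1307, 620), Rational(-16019, 149)) = Rational(20936833, 92380)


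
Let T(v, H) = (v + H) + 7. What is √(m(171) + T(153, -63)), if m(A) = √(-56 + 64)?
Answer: √(97 + 2*√2) ≈ 9.9914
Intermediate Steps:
m(A) = 2*√2 (m(A) = √8 = 2*√2)
T(v, H) = 7 + H + v (T(v, H) = (H + v) + 7 = 7 + H + v)
√(m(171) + T(153, -63)) = √(2*√2 + (7 - 63 + 153)) = √(2*√2 + 97) = √(97 + 2*√2)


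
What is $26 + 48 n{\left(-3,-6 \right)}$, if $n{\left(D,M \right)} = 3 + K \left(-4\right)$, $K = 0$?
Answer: $170$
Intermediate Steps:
$n{\left(D,M \right)} = 3$ ($n{\left(D,M \right)} = 3 + 0 \left(-4\right) = 3 + 0 = 3$)
$26 + 48 n{\left(-3,-6 \right)} = 26 + 48 \cdot 3 = 26 + 144 = 170$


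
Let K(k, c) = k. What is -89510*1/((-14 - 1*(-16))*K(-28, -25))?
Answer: 44755/28 ≈ 1598.4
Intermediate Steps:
-89510*1/((-14 - 1*(-16))*K(-28, -25)) = -89510*(-1/(28*(-14 - 1*(-16)))) = -89510*(-1/(28*(-14 + 16))) = -89510/(2*(-28)) = -89510/(-56) = -89510*(-1/56) = 44755/28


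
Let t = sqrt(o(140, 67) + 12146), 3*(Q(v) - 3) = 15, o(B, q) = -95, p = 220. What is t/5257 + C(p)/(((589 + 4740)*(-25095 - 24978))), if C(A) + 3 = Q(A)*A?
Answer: -1757/266839017 + 3*sqrt(1339)/5257 ≈ 0.020875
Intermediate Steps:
Q(v) = 8 (Q(v) = 3 + (1/3)*15 = 3 + 5 = 8)
C(A) = -3 + 8*A
t = 3*sqrt(1339) (t = sqrt(-95 + 12146) = sqrt(12051) = 3*sqrt(1339) ≈ 109.78)
t/5257 + C(p)/(((589 + 4740)*(-25095 - 24978))) = (3*sqrt(1339))/5257 + (-3 + 8*220)/(((589 + 4740)*(-25095 - 24978))) = (3*sqrt(1339))*(1/5257) + (-3 + 1760)/((5329*(-50073))) = 3*sqrt(1339)/5257 + 1757/(-266839017) = 3*sqrt(1339)/5257 + 1757*(-1/266839017) = 3*sqrt(1339)/5257 - 1757/266839017 = -1757/266839017 + 3*sqrt(1339)/5257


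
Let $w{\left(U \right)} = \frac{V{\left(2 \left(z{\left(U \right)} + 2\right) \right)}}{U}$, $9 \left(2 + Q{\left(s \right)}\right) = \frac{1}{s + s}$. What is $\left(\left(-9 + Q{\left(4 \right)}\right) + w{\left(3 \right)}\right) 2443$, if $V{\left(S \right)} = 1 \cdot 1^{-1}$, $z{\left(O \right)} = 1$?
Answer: $- \frac{1873781}{72} \approx -26025.0$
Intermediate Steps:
$Q{\left(s \right)} = -2 + \frac{1}{18 s}$ ($Q{\left(s \right)} = -2 + \frac{1}{9 \left(s + s\right)} = -2 + \frac{1}{9 \cdot 2 s} = -2 + \frac{\frac{1}{2} \frac{1}{s}}{9} = -2 + \frac{1}{18 s}$)
$V{\left(S \right)} = 1$ ($V{\left(S \right)} = 1 \cdot 1 = 1$)
$w{\left(U \right)} = \frac{1}{U}$ ($w{\left(U \right)} = 1 \frac{1}{U} = \frac{1}{U}$)
$\left(\left(-9 + Q{\left(4 \right)}\right) + w{\left(3 \right)}\right) 2443 = \left(\left(-9 - \left(2 - \frac{1}{18 \cdot 4}\right)\right) + \frac{1}{3}\right) 2443 = \left(\left(-9 + \left(-2 + \frac{1}{18} \cdot \frac{1}{4}\right)\right) + \frac{1}{3}\right) 2443 = \left(\left(-9 + \left(-2 + \frac{1}{72}\right)\right) + \frac{1}{3}\right) 2443 = \left(\left(-9 - \frac{143}{72}\right) + \frac{1}{3}\right) 2443 = \left(- \frac{791}{72} + \frac{1}{3}\right) 2443 = \left(- \frac{767}{72}\right) 2443 = - \frac{1873781}{72}$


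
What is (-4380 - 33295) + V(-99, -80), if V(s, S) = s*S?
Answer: -29755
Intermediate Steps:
V(s, S) = S*s
(-4380 - 33295) + V(-99, -80) = (-4380 - 33295) - 80*(-99) = -37675 + 7920 = -29755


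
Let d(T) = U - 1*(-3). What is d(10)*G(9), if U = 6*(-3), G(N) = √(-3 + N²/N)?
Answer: -15*√6 ≈ -36.742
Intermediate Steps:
G(N) = √(-3 + N)
U = -18
d(T) = -15 (d(T) = -18 - 1*(-3) = -18 + 3 = -15)
d(10)*G(9) = -15*√(-3 + 9) = -15*√6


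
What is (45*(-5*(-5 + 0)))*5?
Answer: 5625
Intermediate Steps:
(45*(-5*(-5 + 0)))*5 = (45*(-5*(-5)))*5 = (45*25)*5 = 1125*5 = 5625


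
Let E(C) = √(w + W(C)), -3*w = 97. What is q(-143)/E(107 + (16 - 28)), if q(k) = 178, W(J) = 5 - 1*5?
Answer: -178*I*√291/97 ≈ -31.304*I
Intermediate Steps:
w = -97/3 (w = -⅓*97 = -97/3 ≈ -32.333)
W(J) = 0 (W(J) = 5 - 5 = 0)
E(C) = I*√291/3 (E(C) = √(-97/3 + 0) = √(-97/3) = I*√291/3)
q(-143)/E(107 + (16 - 28)) = 178/((I*√291/3)) = 178*(-I*√291/97) = -178*I*√291/97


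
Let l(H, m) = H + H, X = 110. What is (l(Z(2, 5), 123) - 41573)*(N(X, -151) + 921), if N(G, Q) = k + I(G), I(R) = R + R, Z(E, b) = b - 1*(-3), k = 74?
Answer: -50491755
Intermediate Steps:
Z(E, b) = 3 + b (Z(E, b) = b + 3 = 3 + b)
I(R) = 2*R
N(G, Q) = 74 + 2*G
l(H, m) = 2*H
(l(Z(2, 5), 123) - 41573)*(N(X, -151) + 921) = (2*(3 + 5) - 41573)*((74 + 2*110) + 921) = (2*8 - 41573)*((74 + 220) + 921) = (16 - 41573)*(294 + 921) = -41557*1215 = -50491755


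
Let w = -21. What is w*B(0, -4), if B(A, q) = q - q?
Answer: 0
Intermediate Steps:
B(A, q) = 0
w*B(0, -4) = -21*0 = 0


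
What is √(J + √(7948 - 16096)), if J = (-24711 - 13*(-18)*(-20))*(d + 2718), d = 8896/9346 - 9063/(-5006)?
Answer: √(-43760090666499354237318 + 1094468453738888*I*√2037)/23393038 ≈ 0.0050471 + 8942.4*I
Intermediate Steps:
d = 64618087/23393038 (d = 8896*(1/9346) - 9063*(-1/5006) = 4448/4673 + 9063/5006 = 64618087/23393038 ≈ 2.7623)
J = -1870645901849061/23393038 (J = (-24711 - 13*(-18)*(-20))*(64618087/23393038 + 2718) = (-24711 + 234*(-20))*(63646895371/23393038) = (-24711 - 4680)*(63646895371/23393038) = -29391*63646895371/23393038 = -1870645901849061/23393038 ≈ -7.9966e+7)
√(J + √(7948 - 16096)) = √(-1870645901849061/23393038 + √(7948 - 16096)) = √(-1870645901849061/23393038 + √(-8148)) = √(-1870645901849061/23393038 + 2*I*√2037)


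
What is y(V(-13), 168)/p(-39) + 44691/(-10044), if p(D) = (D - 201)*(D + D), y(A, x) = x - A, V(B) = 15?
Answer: -7732211/1740960 ≈ -4.4413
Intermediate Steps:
p(D) = 2*D*(-201 + D) (p(D) = (-201 + D)*(2*D) = 2*D*(-201 + D))
y(V(-13), 168)/p(-39) + 44691/(-10044) = (168 - 1*15)/((2*(-39)*(-201 - 39))) + 44691/(-10044) = (168 - 15)/((2*(-39)*(-240))) + 44691*(-1/10044) = 153/18720 - 14897/3348 = 153*(1/18720) - 14897/3348 = 17/2080 - 14897/3348 = -7732211/1740960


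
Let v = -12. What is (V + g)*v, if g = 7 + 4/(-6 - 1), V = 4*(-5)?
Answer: 1140/7 ≈ 162.86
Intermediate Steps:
V = -20
g = 45/7 (g = 7 + 4/(-7) = 7 - ⅐*4 = 7 - 4/7 = 45/7 ≈ 6.4286)
(V + g)*v = (-20 + 45/7)*(-12) = -95/7*(-12) = 1140/7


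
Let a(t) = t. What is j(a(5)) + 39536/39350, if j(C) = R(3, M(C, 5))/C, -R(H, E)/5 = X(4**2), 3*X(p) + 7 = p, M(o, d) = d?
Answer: -39257/19675 ≈ -1.9953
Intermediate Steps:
X(p) = -7/3 + p/3
R(H, E) = -15 (R(H, E) = -5*(-7/3 + (1/3)*4**2) = -5*(-7/3 + (1/3)*16) = -5*(-7/3 + 16/3) = -5*3 = -15)
j(C) = -15/C
j(a(5)) + 39536/39350 = -15/5 + 39536/39350 = -15*1/5 + 39536*(1/39350) = -3 + 19768/19675 = -39257/19675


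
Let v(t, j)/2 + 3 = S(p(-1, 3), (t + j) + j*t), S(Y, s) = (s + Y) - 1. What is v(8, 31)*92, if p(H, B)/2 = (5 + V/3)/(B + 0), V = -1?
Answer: 473800/9 ≈ 52644.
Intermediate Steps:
p(H, B) = 28/(3*B) (p(H, B) = 2*((5 - 1/3)/(B + 0)) = 2*((5 - 1*1/3)/B) = 2*((5 - 1/3)/B) = 2*(14/(3*B)) = 28/(3*B))
S(Y, s) = -1 + Y + s (S(Y, s) = (Y + s) - 1 = -1 + Y + s)
v(t, j) = -16/9 + 2*j + 2*t + 2*j*t (v(t, j) = -6 + 2*(-1 + (28/3)/3 + ((t + j) + j*t)) = -6 + 2*(-1 + (28/3)*(1/3) + ((j + t) + j*t)) = -6 + 2*(-1 + 28/9 + (j + t + j*t)) = -6 + 2*(19/9 + j + t + j*t) = -6 + (38/9 + 2*j + 2*t + 2*j*t) = -16/9 + 2*j + 2*t + 2*j*t)
v(8, 31)*92 = (-16/9 + 2*31 + 2*8 + 2*31*8)*92 = (-16/9 + 62 + 16 + 496)*92 = (5150/9)*92 = 473800/9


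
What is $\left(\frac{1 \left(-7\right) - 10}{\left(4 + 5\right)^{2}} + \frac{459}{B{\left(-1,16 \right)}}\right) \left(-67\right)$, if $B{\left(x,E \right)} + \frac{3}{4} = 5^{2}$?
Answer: $- \frac{9853489}{7857} \approx -1254.1$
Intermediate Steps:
$B{\left(x,E \right)} = \frac{97}{4}$ ($B{\left(x,E \right)} = - \frac{3}{4} + 5^{2} = - \frac{3}{4} + 25 = \frac{97}{4}$)
$\left(\frac{1 \left(-7\right) - 10}{\left(4 + 5\right)^{2}} + \frac{459}{B{\left(-1,16 \right)}}\right) \left(-67\right) = \left(\frac{1 \left(-7\right) - 10}{\left(4 + 5\right)^{2}} + \frac{459}{\frac{97}{4}}\right) \left(-67\right) = \left(\frac{-7 - 10}{9^{2}} + 459 \cdot \frac{4}{97}\right) \left(-67\right) = \left(- \frac{17}{81} + \frac{1836}{97}\right) \left(-67\right) = \frac{147067}{7857} \left(-67\right) = - \frac{9853489}{7857}$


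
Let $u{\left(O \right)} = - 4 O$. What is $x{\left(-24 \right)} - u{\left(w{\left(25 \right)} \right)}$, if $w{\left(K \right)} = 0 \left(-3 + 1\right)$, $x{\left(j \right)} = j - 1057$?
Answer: $-1081$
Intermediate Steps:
$x{\left(j \right)} = -1057 + j$ ($x{\left(j \right)} = j - 1057 = -1057 + j$)
$w{\left(K \right)} = 0$ ($w{\left(K \right)} = 0 \left(-2\right) = 0$)
$x{\left(-24 \right)} - u{\left(w{\left(25 \right)} \right)} = \left(-1057 - 24\right) - \left(-4\right) 0 = -1081 - 0 = -1081 + 0 = -1081$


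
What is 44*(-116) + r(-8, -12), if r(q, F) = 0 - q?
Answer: -5096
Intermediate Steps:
r(q, F) = -q
44*(-116) + r(-8, -12) = 44*(-116) - 1*(-8) = -5104 + 8 = -5096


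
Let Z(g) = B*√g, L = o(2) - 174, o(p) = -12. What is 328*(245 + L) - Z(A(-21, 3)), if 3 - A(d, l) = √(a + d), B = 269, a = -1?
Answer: 19352 - 269*√(3 - I*√22) ≈ 18795.0 + 304.8*I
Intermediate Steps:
A(d, l) = 3 - √(-1 + d)
L = -186 (L = -12 - 174 = -186)
Z(g) = 269*√g
328*(245 + L) - Z(A(-21, 3)) = 328*(245 - 186) - 269*√(3 - √(-1 - 21)) = 328*59 - 269*√(3 - √(-22)) = 19352 - 269*√(3 - I*√22)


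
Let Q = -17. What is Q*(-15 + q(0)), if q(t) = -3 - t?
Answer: 306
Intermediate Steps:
Q*(-15 + q(0)) = -17*(-15 + (-3 - 1*0)) = -17*(-15 + (-3 + 0)) = -17*(-15 - 3) = -17*(-18) = 306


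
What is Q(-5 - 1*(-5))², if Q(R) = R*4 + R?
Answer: 0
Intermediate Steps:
Q(R) = 5*R (Q(R) = 4*R + R = 5*R)
Q(-5 - 1*(-5))² = (5*(-5 - 1*(-5)))² = (5*(-5 + 5))² = (5*0)² = 0² = 0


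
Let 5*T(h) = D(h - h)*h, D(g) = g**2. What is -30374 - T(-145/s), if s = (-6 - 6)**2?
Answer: -30374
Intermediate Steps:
s = 144 (s = (-12)**2 = 144)
T(h) = 0 (T(h) = ((h - h)**2*h)/5 = (0**2*h)/5 = (0*h)/5 = (1/5)*0 = 0)
-30374 - T(-145/s) = -30374 - 1*0 = -30374 + 0 = -30374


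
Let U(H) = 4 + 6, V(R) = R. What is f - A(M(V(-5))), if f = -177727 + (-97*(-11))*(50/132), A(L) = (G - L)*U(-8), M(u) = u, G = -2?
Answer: -1064117/6 ≈ -1.7735e+5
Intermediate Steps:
U(H) = 10
A(L) = -20 - 10*L (A(L) = (-2 - L)*10 = -20 - 10*L)
f = -1063937/6 (f = -177727 + 1067*(50*(1/132)) = -177727 + 1067*(25/66) = -177727 + 2425/6 = -1063937/6 ≈ -1.7732e+5)
f - A(M(V(-5))) = -1063937/6 - (-20 - 10*(-5)) = -1063937/6 - (-20 + 50) = -1063937/6 - 1*30 = -1063937/6 - 30 = -1064117/6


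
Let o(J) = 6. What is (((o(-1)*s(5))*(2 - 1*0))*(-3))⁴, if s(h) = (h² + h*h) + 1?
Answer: 11362939842816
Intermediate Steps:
s(h) = 1 + 2*h² (s(h) = (h² + h²) + 1 = 2*h² + 1 = 1 + 2*h²)
(((o(-1)*s(5))*(2 - 1*0))*(-3))⁴ = (((6*(1 + 2*5²))*(2 - 1*0))*(-3))⁴ = (((6*(1 + 2*25))*(2 + 0))*(-3))⁴ = (((6*(1 + 50))*2)*(-3))⁴ = (((6*51)*2)*(-3))⁴ = ((306*2)*(-3))⁴ = (612*(-3))⁴ = (-1836)⁴ = 11362939842816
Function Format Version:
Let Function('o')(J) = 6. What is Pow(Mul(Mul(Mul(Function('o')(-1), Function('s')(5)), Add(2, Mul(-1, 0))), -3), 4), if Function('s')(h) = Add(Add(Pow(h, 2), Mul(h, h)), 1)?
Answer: 11362939842816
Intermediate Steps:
Function('s')(h) = Add(1, Mul(2, Pow(h, 2))) (Function('s')(h) = Add(Add(Pow(h, 2), Pow(h, 2)), 1) = Add(Mul(2, Pow(h, 2)), 1) = Add(1, Mul(2, Pow(h, 2))))
Pow(Mul(Mul(Mul(Function('o')(-1), Function('s')(5)), Add(2, Mul(-1, 0))), -3), 4) = Pow(Mul(Mul(Mul(6, Add(1, Mul(2, Pow(5, 2)))), Add(2, Mul(-1, 0))), -3), 4) = Pow(Mul(Mul(Mul(6, Add(1, Mul(2, 25))), Add(2, 0)), -3), 4) = Pow(Mul(Mul(Mul(6, Add(1, 50)), 2), -3), 4) = Pow(Mul(Mul(Mul(6, 51), 2), -3), 4) = Pow(Mul(Mul(306, 2), -3), 4) = Pow(Mul(612, -3), 4) = Pow(-1836, 4) = 11362939842816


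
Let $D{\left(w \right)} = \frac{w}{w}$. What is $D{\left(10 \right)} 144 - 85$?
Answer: $59$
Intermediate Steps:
$D{\left(w \right)} = 1$
$D{\left(10 \right)} 144 - 85 = 1 \cdot 144 - 85 = 144 - 85 = 59$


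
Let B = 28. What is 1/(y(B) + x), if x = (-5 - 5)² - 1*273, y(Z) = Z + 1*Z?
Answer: -1/117 ≈ -0.0085470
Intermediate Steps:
y(Z) = 2*Z (y(Z) = Z + Z = 2*Z)
x = -173 (x = (-10)² - 273 = 100 - 273 = -173)
1/(y(B) + x) = 1/(2*28 - 173) = 1/(56 - 173) = 1/(-117) = -1/117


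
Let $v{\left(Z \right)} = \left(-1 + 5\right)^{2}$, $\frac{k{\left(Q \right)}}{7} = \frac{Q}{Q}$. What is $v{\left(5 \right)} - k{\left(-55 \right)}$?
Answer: $9$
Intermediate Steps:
$k{\left(Q \right)} = 7$ ($k{\left(Q \right)} = 7 \frac{Q}{Q} = 7 \cdot 1 = 7$)
$v{\left(Z \right)} = 16$ ($v{\left(Z \right)} = 4^{2} = 16$)
$v{\left(5 \right)} - k{\left(-55 \right)} = 16 - 7 = 9$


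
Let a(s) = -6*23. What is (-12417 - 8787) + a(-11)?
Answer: -21342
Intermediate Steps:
a(s) = -138
(-12417 - 8787) + a(-11) = (-12417 - 8787) - 138 = -21204 - 138 = -21342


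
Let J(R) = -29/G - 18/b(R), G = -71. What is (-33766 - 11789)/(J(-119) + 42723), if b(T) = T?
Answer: -384894195/360971356 ≈ -1.0663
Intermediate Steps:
J(R) = 29/71 - 18/R (J(R) = -29/(-71) - 18/R = -29*(-1/71) - 18/R = 29/71 - 18/R)
(-33766 - 11789)/(J(-119) + 42723) = (-33766 - 11789)/((29/71 - 18/(-119)) + 42723) = -45555/((29/71 - 18*(-1/119)) + 42723) = -45555/((29/71 + 18/119) + 42723) = -45555/(4729/8449 + 42723) = -45555/360971356/8449 = -45555*8449/360971356 = -384894195/360971356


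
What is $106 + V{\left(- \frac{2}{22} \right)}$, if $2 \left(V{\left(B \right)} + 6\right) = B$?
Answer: $\frac{2199}{22} \approx 99.955$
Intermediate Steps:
$V{\left(B \right)} = -6 + \frac{B}{2}$
$106 + V{\left(- \frac{2}{22} \right)} = 106 - \left(6 - \frac{\left(-2\right) \frac{1}{22}}{2}\right) = 106 + \left(-6 + \frac{1}{2} \left(- \frac{1}{11}\right)\right) = 106 - \frac{133}{22} = \frac{2199}{22}$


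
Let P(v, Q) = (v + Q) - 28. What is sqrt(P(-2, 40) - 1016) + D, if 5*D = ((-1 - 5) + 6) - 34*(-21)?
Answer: 714/5 + I*sqrt(1006) ≈ 142.8 + 31.717*I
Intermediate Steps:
P(v, Q) = -28 + Q + v (P(v, Q) = (Q + v) - 28 = -28 + Q + v)
D = 714/5 (D = (((-1 - 5) + 6) - 34*(-21))/5 = ((-6 + 6) + 714)/5 = (0 + 714)/5 = (1/5)*714 = 714/5 ≈ 142.80)
sqrt(P(-2, 40) - 1016) + D = sqrt((-28 + 40 - 2) - 1016) + 714/5 = sqrt(10 - 1016) + 714/5 = sqrt(-1006) + 714/5 = I*sqrt(1006) + 714/5 = 714/5 + I*sqrt(1006)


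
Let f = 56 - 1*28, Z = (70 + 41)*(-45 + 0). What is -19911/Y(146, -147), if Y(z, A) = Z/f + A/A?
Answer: 557508/4967 ≈ 112.24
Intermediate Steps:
Z = -4995 (Z = 111*(-45) = -4995)
f = 28 (f = 56 - 28 = 28)
Y(z, A) = -4967/28 (Y(z, A) = -4995/28 + A/A = -4995*1/28 + 1 = -4995/28 + 1 = -4967/28)
-19911/Y(146, -147) = -19911/(-4967/28) = -19911*(-28/4967) = 557508/4967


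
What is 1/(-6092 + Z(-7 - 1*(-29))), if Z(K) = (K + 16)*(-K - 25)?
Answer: -1/7878 ≈ -0.00012694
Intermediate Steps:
Z(K) = (-25 - K)*(16 + K) (Z(K) = (16 + K)*(-25 - K) = (-25 - K)*(16 + K))
1/(-6092 + Z(-7 - 1*(-29))) = 1/(-6092 + (-400 - (-7 - 1*(-29))² - 41*(-7 - 1*(-29)))) = 1/(-6092 + (-400 - (-7 + 29)² - 41*(-7 + 29))) = 1/(-6092 + (-400 - 1*22² - 41*22)) = 1/(-6092 + (-400 - 1*484 - 902)) = 1/(-6092 + (-400 - 484 - 902)) = 1/(-6092 - 1786) = 1/(-7878) = -1/7878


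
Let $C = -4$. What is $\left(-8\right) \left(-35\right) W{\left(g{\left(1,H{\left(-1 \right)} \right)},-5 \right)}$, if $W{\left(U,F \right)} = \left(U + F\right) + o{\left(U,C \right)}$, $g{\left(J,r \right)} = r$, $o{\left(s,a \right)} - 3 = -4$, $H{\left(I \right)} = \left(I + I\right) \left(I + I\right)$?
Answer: $-560$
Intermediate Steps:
$H{\left(I \right)} = 4 I^{2}$ ($H{\left(I \right)} = 2 I 2 I = 4 I^{2}$)
$o{\left(s,a \right)} = -1$ ($o{\left(s,a \right)} = 3 - 4 = -1$)
$W{\left(U,F \right)} = -1 + F + U$ ($W{\left(U,F \right)} = \left(U + F\right) - 1 = \left(F + U\right) - 1 = -1 + F + U$)
$\left(-8\right) \left(-35\right) W{\left(g{\left(1,H{\left(-1 \right)} \right)},-5 \right)} = \left(-8\right) \left(-35\right) \left(-1 - 5 + 4 \left(-1\right)^{2}\right) = 280 \left(-1 - 5 + 4 \cdot 1\right) = 280 \left(-1 - 5 + 4\right) = 280 \left(-2\right) = -560$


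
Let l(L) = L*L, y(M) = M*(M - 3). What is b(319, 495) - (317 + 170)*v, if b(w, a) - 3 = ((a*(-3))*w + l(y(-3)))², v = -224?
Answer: 224099147972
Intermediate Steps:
y(M) = M*(-3 + M)
l(L) = L²
b(w, a) = 3 + (324 - 3*a*w)² (b(w, a) = 3 + ((a*(-3))*w + (-3*(-3 - 3))²)² = 3 + ((-3*a)*w + (-3*(-6))²)² = 3 + (-3*a*w + 18²)² = 3 + (-3*a*w + 324)² = 3 + (324 - 3*a*w)²)
b(319, 495) - (317 + 170)*v = (3 + 9*(-108 + 495*319)²) - (317 + 170)*(-224) = (3 + 9*(-108 + 157905)²) - 487*(-224) = (3 + 9*157797²) - 1*(-109088) = (3 + 9*24899893209) + 109088 = (3 + 224099038881) + 109088 = 224099038884 + 109088 = 224099147972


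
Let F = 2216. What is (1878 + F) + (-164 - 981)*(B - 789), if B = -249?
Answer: 1192604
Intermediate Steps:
(1878 + F) + (-164 - 981)*(B - 789) = (1878 + 2216) + (-164 - 981)*(-249 - 789) = 4094 - 1145*(-1038) = 4094 + 1188510 = 1192604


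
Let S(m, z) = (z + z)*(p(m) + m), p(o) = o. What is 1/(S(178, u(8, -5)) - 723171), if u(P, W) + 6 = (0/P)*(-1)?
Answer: -1/727443 ≈ -1.3747e-6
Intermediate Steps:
u(P, W) = -6 (u(P, W) = -6 + (0/P)*(-1) = -6 + 0*(-1) = -6 + 0 = -6)
S(m, z) = 4*m*z (S(m, z) = (z + z)*(m + m) = (2*z)*(2*m) = 4*m*z)
1/(S(178, u(8, -5)) - 723171) = 1/(4*178*(-6) - 723171) = 1/(-4272 - 723171) = 1/(-727443) = -1/727443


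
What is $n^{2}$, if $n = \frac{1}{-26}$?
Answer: $\frac{1}{676} \approx 0.0014793$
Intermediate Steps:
$n = - \frac{1}{26} \approx -0.038462$
$n^{2} = \left(- \frac{1}{26}\right)^{2} = \frac{1}{676}$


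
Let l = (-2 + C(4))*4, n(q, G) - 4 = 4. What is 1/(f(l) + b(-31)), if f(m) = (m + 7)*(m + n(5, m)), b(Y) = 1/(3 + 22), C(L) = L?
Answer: 25/6001 ≈ 0.0041660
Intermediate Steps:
n(q, G) = 8 (n(q, G) = 4 + 4 = 8)
b(Y) = 1/25
l = 8 (l = (-2 + 4)*4 = 2*4 = 8)
f(m) = (7 + m)*(8 + m) (f(m) = (m + 7)*(m + 8) = (7 + m)*(8 + m))
1/(f(l) + b(-31)) = 1/((56 + 8² + 15*8) + 1/25) = 1/((56 + 64 + 120) + 1/25) = 1/(240 + 1/25) = 1/(6001/25) = 25/6001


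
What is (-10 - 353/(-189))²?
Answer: 2362369/35721 ≈ 66.134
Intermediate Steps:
(-10 - 353/(-189))² = (-10 - 353*(-1/189))² = (-10 + 353/189)² = (-1537/189)² = 2362369/35721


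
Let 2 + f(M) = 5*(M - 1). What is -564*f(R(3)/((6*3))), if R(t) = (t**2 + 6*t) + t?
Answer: -752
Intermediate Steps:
R(t) = t**2 + 7*t
f(M) = -7 + 5*M (f(M) = -2 + 5*(M - 1) = -2 + 5*(-1 + M) = -2 + (-5 + 5*M) = -7 + 5*M)
-564*f(R(3)/((6*3))) = -564*(-7 + 5*((3*(7 + 3))/((6*3)))) = -564*(-7 + 5*((3*10)/18)) = -564*(-7 + 5*(30*(1/18))) = -564*(-7 + 5*(5/3)) = -564*(-7 + 25/3) = -564*4/3 = -752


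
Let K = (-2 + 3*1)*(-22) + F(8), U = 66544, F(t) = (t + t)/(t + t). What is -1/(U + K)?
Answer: -1/66523 ≈ -1.5032e-5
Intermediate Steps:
F(t) = 1 (F(t) = (2*t)/((2*t)) = (2*t)*(1/(2*t)) = 1)
K = -21 (K = (-2 + 3*1)*(-22) + 1 = (-2 + 3)*(-22) + 1 = 1*(-22) + 1 = -22 + 1 = -21)
-1/(U + K) = -1/(66544 - 21) = -1/66523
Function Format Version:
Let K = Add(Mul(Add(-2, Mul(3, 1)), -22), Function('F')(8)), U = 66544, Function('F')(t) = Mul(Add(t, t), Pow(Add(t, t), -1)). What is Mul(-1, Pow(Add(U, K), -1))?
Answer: Rational(-1, 66523) ≈ -1.5032e-5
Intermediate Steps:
Function('F')(t) = 1 (Function('F')(t) = Mul(Mul(2, t), Pow(Mul(2, t), -1)) = Mul(Mul(2, t), Mul(Rational(1, 2), Pow(t, -1))) = 1)
K = -21 (K = Add(Mul(Add(-2, Mul(3, 1)), -22), 1) = Add(Mul(Add(-2, 3), -22), 1) = Add(Mul(1, -22), 1) = Add(-22, 1) = -21)
Mul(-1, Pow(Add(U, K), -1)) = Mul(-1, Pow(Add(66544, -21), -1)) = Mul(-1, Pow(66523, -1)) = Mul(-1, Rational(1, 66523)) = Rational(-1, 66523)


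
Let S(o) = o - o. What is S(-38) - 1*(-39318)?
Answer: 39318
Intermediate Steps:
S(o) = 0
S(-38) - 1*(-39318) = 0 - 1*(-39318) = 0 + 39318 = 39318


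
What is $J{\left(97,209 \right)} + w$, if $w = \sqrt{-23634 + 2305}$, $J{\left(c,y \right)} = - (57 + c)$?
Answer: $-154 + i \sqrt{21329} \approx -154.0 + 146.04 i$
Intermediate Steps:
$J{\left(c,y \right)} = -57 - c$
$w = i \sqrt{21329}$ ($w = \sqrt{-21329} = i \sqrt{21329} \approx 146.04 i$)
$J{\left(97,209 \right)} + w = \left(-57 - 97\right) + i \sqrt{21329} = -154 + i \sqrt{21329}$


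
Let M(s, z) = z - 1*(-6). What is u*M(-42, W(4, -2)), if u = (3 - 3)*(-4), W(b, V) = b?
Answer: 0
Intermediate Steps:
u = 0 (u = 0*(-4) = 0)
M(s, z) = 6 + z (M(s, z) = z + 6 = 6 + z)
u*M(-42, W(4, -2)) = 0*(6 + 4) = 0*10 = 0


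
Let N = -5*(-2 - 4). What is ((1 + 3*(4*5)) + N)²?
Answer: 8281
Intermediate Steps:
N = 30 (N = -5*(-6) = 30)
((1 + 3*(4*5)) + N)² = ((1 + 3*(4*5)) + 30)² = ((1 + 3*20) + 30)² = ((1 + 60) + 30)² = (61 + 30)² = 91² = 8281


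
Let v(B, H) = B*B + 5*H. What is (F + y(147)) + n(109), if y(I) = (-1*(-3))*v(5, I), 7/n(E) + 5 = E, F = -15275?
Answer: -1351473/104 ≈ -12995.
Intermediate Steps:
n(E) = 7/(-5 + E)
v(B, H) = B**2 + 5*H
y(I) = 75 + 15*I (y(I) = (-1*(-3))*(5**2 + 5*I) = 3*(25 + 5*I) = 75 + 15*I)
(F + y(147)) + n(109) = (-15275 + (75 + 15*147)) + 7/(-5 + 109) = (-15275 + (75 + 2205)) + 7/104 = (-15275 + 2280) + 7*(1/104) = -12995 + 7/104 = -1351473/104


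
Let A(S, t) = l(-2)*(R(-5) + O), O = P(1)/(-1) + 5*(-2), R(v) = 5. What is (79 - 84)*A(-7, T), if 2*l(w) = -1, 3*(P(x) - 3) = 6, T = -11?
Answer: -25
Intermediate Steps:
P(x) = 5 (P(x) = 3 + (1/3)*6 = 3 + 2 = 5)
l(w) = -1/2 (l(w) = (1/2)*(-1) = -1/2)
O = -15 (O = 5/(-1) + 5*(-2) = 5*(-1) - 10 = -5 - 10 = -15)
A(S, t) = 5 (A(S, t) = -(5 - 15)/2 = -1/2*(-10) = 5)
(79 - 84)*A(-7, T) = (79 - 84)*5 = -5*5 = -25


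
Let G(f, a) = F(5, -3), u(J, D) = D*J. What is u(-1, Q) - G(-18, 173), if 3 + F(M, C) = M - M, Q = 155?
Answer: -152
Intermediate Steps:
F(M, C) = -3 (F(M, C) = -3 + (M - M) = -3 + 0 = -3)
G(f, a) = -3
u(-1, Q) - G(-18, 173) = 155*(-1) - 1*(-3) = -155 + 3 = -152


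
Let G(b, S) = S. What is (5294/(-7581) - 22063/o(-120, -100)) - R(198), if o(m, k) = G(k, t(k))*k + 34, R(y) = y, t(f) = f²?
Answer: -502037841703/2526914082 ≈ -198.68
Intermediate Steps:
o(m, k) = 34 + k³ (o(m, k) = k²*k + 34 = k³ + 34 = 34 + k³)
(5294/(-7581) - 22063/o(-120, -100)) - R(198) = (5294/(-7581) - 22063/(34 + (-100)³)) - 1*198 = (5294*(-1/7581) - 22063/(34 - 1000000)) - 198 = (-5294/7581 - 22063/(-999966)) - 198 = (-5294/7581 - 22063*(-1/999966)) - 198 = (-5294/7581 + 22063/999966) - 198 = -1708853467/2526914082 - 198 = -502037841703/2526914082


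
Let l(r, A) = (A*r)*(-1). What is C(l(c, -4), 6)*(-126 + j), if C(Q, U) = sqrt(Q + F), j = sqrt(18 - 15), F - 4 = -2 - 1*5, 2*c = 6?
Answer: -378 + 3*sqrt(3) ≈ -372.80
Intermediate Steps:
c = 3 (c = (1/2)*6 = 3)
F = -3 (F = 4 + (-2 - 1*5) = 4 + (-2 - 5) = 4 - 7 = -3)
l(r, A) = -A*r
j = sqrt(3) ≈ 1.7320
C(Q, U) = sqrt(-3 + Q) (C(Q, U) = sqrt(Q - 3) = sqrt(-3 + Q))
C(l(c, -4), 6)*(-126 + j) = sqrt(-3 - 1*(-4)*3)*(-126 + sqrt(3)) = sqrt(-3 + 12)*(-126 + sqrt(3)) = sqrt(9)*(-126 + sqrt(3)) = 3*(-126 + sqrt(3)) = -378 + 3*sqrt(3)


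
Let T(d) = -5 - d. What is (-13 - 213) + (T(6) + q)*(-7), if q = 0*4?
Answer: -149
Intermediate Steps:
q = 0
(-13 - 213) + (T(6) + q)*(-7) = (-13 - 213) + ((-5 - 1*6) + 0)*(-7) = -226 + ((-5 - 6) + 0)*(-7) = -226 + (-11 + 0)*(-7) = -226 - 11*(-7) = -226 + 77 = -149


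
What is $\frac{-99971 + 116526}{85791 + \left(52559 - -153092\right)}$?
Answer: $\frac{16555}{291442} \approx 0.056804$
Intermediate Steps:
$\frac{-99971 + 116526}{85791 + \left(52559 - -153092\right)} = \frac{16555}{85791 + \left(52559 + 153092\right)} = \frac{16555}{85791 + 205651} = \frac{16555}{291442}$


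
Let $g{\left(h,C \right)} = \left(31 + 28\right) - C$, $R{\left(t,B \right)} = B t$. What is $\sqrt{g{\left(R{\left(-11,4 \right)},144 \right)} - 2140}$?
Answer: $5 i \sqrt{89} \approx 47.17 i$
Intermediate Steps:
$g{\left(h,C \right)} = 59 - C$
$\sqrt{g{\left(R{\left(-11,4 \right)},144 \right)} - 2140} = \sqrt{\left(59 - 144\right) - 2140} = \sqrt{-85 - 2140} = \sqrt{-2225} = 5 i \sqrt{89}$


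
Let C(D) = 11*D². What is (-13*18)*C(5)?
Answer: -64350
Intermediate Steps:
(-13*18)*C(5) = (-13*18)*(11*5²) = -2574*25 = -234*275 = -64350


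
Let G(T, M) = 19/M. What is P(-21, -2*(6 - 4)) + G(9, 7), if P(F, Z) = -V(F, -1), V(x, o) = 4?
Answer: -9/7 ≈ -1.2857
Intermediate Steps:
P(F, Z) = -4 (P(F, Z) = -1*4 = -4)
P(-21, -2*(6 - 4)) + G(9, 7) = -4 + 19/7 = -9/7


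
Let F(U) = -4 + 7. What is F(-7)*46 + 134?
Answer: 272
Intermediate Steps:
F(U) = 3
F(-7)*46 + 134 = 3*46 + 134 = 138 + 134 = 272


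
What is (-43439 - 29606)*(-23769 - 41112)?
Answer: 4739232645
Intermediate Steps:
(-43439 - 29606)*(-23769 - 41112) = -73045*(-64881) = 4739232645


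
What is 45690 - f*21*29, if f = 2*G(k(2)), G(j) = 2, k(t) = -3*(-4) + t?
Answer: 43254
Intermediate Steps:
k(t) = 12 + t
f = 4 (f = 2*2 = 4)
45690 - f*21*29 = 45690 - 4*21*29 = 45690 - 84*29 = 45690 - 1*2436 = 45690 - 2436 = 43254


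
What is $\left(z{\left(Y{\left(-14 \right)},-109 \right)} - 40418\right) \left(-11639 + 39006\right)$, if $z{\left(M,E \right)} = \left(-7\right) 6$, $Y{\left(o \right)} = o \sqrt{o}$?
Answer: $-1107268820$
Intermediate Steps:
$Y{\left(o \right)} = o^{\frac{3}{2}}$
$z{\left(M,E \right)} = -42$
$\left(z{\left(Y{\left(-14 \right)},-109 \right)} - 40418\right) \left(-11639 + 39006\right) = \left(-42 - 40418\right) \left(-11639 + 39006\right) = \left(-40460\right) 27367 = -1107268820$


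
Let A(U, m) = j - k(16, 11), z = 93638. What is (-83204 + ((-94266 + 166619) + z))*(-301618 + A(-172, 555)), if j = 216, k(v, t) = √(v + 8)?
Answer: -24952167374 - 165574*√6 ≈ -2.4953e+10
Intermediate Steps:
k(v, t) = √(8 + v)
A(U, m) = 216 - 2*√6 (A(U, m) = 216 - √(8 + 16) = 216 - √24 = 216 - 2*√6)
(-83204 + ((-94266 + 166619) + z))*(-301618 + A(-172, 555)) = (-83204 + ((-94266 + 166619) + 93638))*(-301618 + (216 - 2*√6)) = (-83204 + (72353 + 93638))*(-301402 - 2*√6) = (-83204 + 165991)*(-301402 - 2*√6) = 82787*(-301402 - 2*√6) = -24952167374 - 165574*√6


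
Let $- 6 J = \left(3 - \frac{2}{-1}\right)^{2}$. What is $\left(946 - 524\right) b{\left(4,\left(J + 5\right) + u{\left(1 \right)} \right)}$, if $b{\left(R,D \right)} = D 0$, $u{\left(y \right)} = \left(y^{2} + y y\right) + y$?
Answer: $0$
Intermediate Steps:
$u{\left(y \right)} = y + 2 y^{2}$ ($u{\left(y \right)} = \left(y^{2} + y^{2}\right) + y = 2 y^{2} + y = y + 2 y^{2}$)
$J = - \frac{25}{6}$ ($J = - \frac{\left(3 - \frac{2}{-1}\right)^{2}}{6} = - \frac{\left(3 - -2\right)^{2}}{6} = - \frac{\left(3 + 2\right)^{2}}{6} = - \frac{5^{2}}{6} = \left(- \frac{1}{6}\right) 25 = - \frac{25}{6} \approx -4.1667$)
$b{\left(R,D \right)} = 0$
$\left(946 - 524\right) b{\left(4,\left(J + 5\right) + u{\left(1 \right)} \right)} = \left(946 - 524\right) 0 = 422 \cdot 0 = 0$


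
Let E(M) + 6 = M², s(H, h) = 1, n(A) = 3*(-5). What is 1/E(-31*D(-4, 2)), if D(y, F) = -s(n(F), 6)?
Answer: 1/955 ≈ 0.0010471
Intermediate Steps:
n(A) = -15
D(y, F) = -1 (D(y, F) = -1*1 = -1)
E(M) = -6 + M²
1/E(-31*D(-4, 2)) = 1/(-6 + (-31*(-1))²) = 1/(-6 + 31²) = 1/(-6 + 961) = 1/955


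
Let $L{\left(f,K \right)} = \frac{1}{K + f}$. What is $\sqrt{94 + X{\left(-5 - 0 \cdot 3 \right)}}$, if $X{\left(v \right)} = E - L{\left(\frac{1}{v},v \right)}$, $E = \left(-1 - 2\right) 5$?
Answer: $\frac{\sqrt{53534}}{26} \approx 8.899$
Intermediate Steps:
$E = -15$ ($E = \left(-3\right) 5 = -15$)
$X{\left(v \right)} = -15 - \frac{1}{v + \frac{1}{v}}$
$\sqrt{94 + X{\left(-5 - 0 \cdot 3 \right)}} = \sqrt{94 + \frac{-15 - \left(-5 - 0 \cdot 3\right) - 15 \left(-5 - 0 \cdot 3\right)^{2}}{1 + \left(-5 - 0 \cdot 3\right)^{2}}} = \sqrt{94 + \frac{-15 - \left(-5 - 0\right) - 15 \left(-5 - 0\right)^{2}}{1 + \left(-5 - 0\right)^{2}}} = \sqrt{94 + \frac{-15 - \left(-5 + 0\right) - 15 \left(-5 + 0\right)^{2}}{1 + \left(-5 + 0\right)^{2}}} = \sqrt{94 + \frac{-15 - -5 - 15 \left(-5\right)^{2}}{1 + \left(-5\right)^{2}}} = \sqrt{94 + \frac{-15 + 5 - 375}{1 + 25}} = \sqrt{94 + \frac{-15 + 5 - 375}{26}} = \sqrt{94 + \frac{1}{26} \left(-385\right)} = \sqrt{94 - \frac{385}{26}} = \sqrt{\frac{2059}{26}} = \frac{\sqrt{53534}}{26}$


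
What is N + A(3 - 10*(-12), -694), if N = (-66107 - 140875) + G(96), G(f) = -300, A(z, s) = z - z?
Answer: -207282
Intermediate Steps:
A(z, s) = 0
N = -207282 (N = (-66107 - 140875) - 300 = -206982 - 300 = -207282)
N + A(3 - 10*(-12), -694) = -207282 + 0 = -207282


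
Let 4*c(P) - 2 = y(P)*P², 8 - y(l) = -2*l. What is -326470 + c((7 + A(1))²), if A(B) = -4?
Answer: -325943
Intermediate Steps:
y(l) = 8 + 2*l (y(l) = 8 - (-2)*l = 8 + 2*l)
c(P) = ½ + P²*(8 + 2*P)/4 (c(P) = ½ + ((8 + 2*P)*P²)/4 = ½ + (P²*(8 + 2*P))/4 = ½ + P²*(8 + 2*P)/4)
-326470 + c((7 + A(1))²) = -326470 + (½ + ((7 - 4)²)²*(4 + (7 - 4)²)/2) = -326470 + (½ + (3²)²*(4 + 3²)/2) = -326470 + (½ + (½)*9²*(4 + 9)) = -326470 + (½ + (½)*81*13) = -326470 + (½ + 1053/2) = -326470 + 527 = -325943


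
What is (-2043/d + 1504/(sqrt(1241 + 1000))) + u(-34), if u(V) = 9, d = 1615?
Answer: 12492/1615 + 1504*sqrt(249)/747 ≈ 39.506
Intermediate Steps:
(-2043/d + 1504/(sqrt(1241 + 1000))) + u(-34) = (-2043/1615 + 1504/(sqrt(1241 + 1000))) + 9 = (-2043*1/1615 + 1504/(sqrt(2241))) + 9 = (-2043/1615 + 1504/((3*sqrt(249)))) + 9 = (-2043/1615 + 1504*(sqrt(249)/747)) + 9 = (-2043/1615 + 1504*sqrt(249)/747) + 9 = 12492/1615 + 1504*sqrt(249)/747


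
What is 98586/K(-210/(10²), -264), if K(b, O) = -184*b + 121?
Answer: 492930/2537 ≈ 194.30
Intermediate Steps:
K(b, O) = 121 - 184*b
98586/K(-210/(10²), -264) = 98586/(121 - (-38640)/(10²)) = 98586/(121 - (-38640)/100) = 98586/(121 - 184*(-21/10)) = 98586/(121 + 1932/5) = 98586/(2537/5) = 98586*(5/2537) = 492930/2537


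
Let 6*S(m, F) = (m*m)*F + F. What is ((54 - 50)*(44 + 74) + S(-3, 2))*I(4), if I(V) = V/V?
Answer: 1426/3 ≈ 475.33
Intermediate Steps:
I(V) = 1
S(m, F) = F/6 + F*m**2/6 (S(m, F) = ((m*m)*F + F)/6 = (m**2*F + F)/6 = (F*m**2 + F)/6 = (F + F*m**2)/6 = F/6 + F*m**2/6)
((54 - 50)*(44 + 74) + S(-3, 2))*I(4) = ((54 - 50)*(44 + 74) + (1/6)*2*(1 + (-3)**2))*1 = (4*118 + (1/6)*2*(1 + 9))*1 = (472 + (1/6)*2*10)*1 = (472 + 10/3)*1 = (1426/3)*1 = 1426/3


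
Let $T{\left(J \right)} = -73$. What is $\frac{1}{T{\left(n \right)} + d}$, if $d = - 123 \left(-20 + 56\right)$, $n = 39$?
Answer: $- \frac{1}{4501} \approx -0.00022217$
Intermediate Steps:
$d = -4428$ ($d = \left(-123\right) 36 = -4428$)
$\frac{1}{T{\left(n \right)} + d} = \frac{1}{-73 - 4428} = \frac{1}{-4501} = - \frac{1}{4501}$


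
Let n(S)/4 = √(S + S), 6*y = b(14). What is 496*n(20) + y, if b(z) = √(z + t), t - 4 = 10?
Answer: 3968*√10 + √7/3 ≈ 12549.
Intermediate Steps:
t = 14 (t = 4 + 10 = 14)
b(z) = √(14 + z) (b(z) = √(z + 14) = √(14 + z))
y = √7/3 (y = √(14 + 14)/6 = √28/6 = (2*√7)/6 = √7/3 ≈ 0.88192)
n(S) = 4*√2*√S (n(S) = 4*√(S + S) = 4*√(2*S) = 4*(√2*√S) = 4*√2*√S)
496*n(20) + y = 496*(4*√2*√20) + √7/3 = 496*(4*√2*(2*√5)) + √7/3 = 496*(8*√10) + √7/3 = 3968*√10 + √7/3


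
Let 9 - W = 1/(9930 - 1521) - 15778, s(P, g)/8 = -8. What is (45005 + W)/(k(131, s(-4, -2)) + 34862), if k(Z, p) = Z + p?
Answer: 511199927/293717961 ≈ 1.7404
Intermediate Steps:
s(P, g) = -64 (s(P, g) = 8*(-8) = -64)
W = 132752882/8409 (W = 9 - (1/(9930 - 1521) - 15778) = 9 - (1/8409 - 15778) = 9 - 1*(-132677201/8409) = 9 + 132677201/8409 = 132752882/8409 ≈ 15787.)
(45005 + W)/(k(131, s(-4, -2)) + 34862) = (45005 + 132752882/8409)/((131 - 64) + 34862) = 511199927/(8409*(67 + 34862)) = (511199927/8409)/34929 = (511199927/8409)*(1/34929) = 511199927/293717961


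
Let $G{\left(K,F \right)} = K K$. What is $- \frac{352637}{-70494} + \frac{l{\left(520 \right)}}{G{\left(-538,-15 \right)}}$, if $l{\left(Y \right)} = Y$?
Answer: $\frac{25526330177}{5101016334} \approx 5.0042$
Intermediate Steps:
$G{\left(K,F \right)} = K^{2}$
$- \frac{352637}{-70494} + \frac{l{\left(520 \right)}}{G{\left(-538,-15 \right)}} = - \frac{352637}{-70494} + \frac{520}{\left(-538\right)^{2}} = \left(-352637\right) \left(- \frac{1}{70494}\right) + \frac{520}{289444} = \frac{352637}{70494} + 520 \cdot \frac{1}{289444} = \frac{352637}{70494} + \frac{130}{72361} = \frac{25526330177}{5101016334}$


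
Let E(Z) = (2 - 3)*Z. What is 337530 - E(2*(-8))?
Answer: 337514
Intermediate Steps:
E(Z) = -Z
337530 - E(2*(-8)) = 337530 - (-1)*2*(-8) = 337530 - (-1)*(-16) = 337530 - 1*16 = 337530 - 16 = 337514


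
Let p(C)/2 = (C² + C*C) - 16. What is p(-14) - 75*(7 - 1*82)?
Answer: 6377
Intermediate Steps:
p(C) = -32 + 4*C² (p(C) = 2*((C² + C*C) - 16) = 2*((C² + C²) - 16) = 2*(2*C² - 16) = 2*(-16 + 2*C²) = -32 + 4*C²)
p(-14) - 75*(7 - 1*82) = (-32 + 4*(-14)²) - 75*(7 - 1*82) = (-32 + 4*196) - 75*(7 - 82) = (-32 + 784) - 75*(-75) = 752 + 5625 = 6377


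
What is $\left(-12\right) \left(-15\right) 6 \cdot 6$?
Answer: $6480$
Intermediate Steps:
$\left(-12\right) \left(-15\right) 6 \cdot 6 = 180 \cdot 36 = 6480$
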